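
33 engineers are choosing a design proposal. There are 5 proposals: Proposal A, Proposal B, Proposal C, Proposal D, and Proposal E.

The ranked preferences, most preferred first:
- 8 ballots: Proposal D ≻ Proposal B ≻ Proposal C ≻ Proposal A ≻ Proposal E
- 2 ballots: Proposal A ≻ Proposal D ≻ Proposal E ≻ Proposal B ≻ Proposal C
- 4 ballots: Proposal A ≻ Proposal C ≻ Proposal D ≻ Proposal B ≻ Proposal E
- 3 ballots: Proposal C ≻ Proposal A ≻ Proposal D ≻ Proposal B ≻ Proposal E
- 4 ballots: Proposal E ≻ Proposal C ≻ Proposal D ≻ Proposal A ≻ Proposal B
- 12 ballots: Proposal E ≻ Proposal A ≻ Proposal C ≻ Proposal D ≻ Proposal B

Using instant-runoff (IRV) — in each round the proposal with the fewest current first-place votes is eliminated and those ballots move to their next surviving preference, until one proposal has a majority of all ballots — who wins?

Proposal A

Round 1: Proposal A 6, Proposal B 0, Proposal C 3, Proposal D 8, Proposal E 16. Proposal B eliminated.
Round 2: Proposal A 6, Proposal C 3, Proposal D 8, Proposal E 16. Proposal C eliminated.
Round 3: Proposal A 9, Proposal D 8, Proposal E 16. Proposal D eliminated.
Round 4: Proposal A 17, Proposal E 16. Proposal A has a majority (≥17).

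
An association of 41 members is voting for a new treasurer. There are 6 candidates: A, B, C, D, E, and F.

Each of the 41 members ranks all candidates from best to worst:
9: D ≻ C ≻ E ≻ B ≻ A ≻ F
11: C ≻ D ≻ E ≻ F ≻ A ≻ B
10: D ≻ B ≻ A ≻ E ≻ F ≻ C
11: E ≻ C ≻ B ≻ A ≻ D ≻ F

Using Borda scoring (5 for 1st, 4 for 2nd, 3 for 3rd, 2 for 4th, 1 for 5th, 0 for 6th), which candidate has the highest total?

A: 9×1 + 11×1 + 10×3 + 11×2 = 72
B: 9×2 + 11×0 + 10×4 + 11×3 = 91
C: 9×4 + 11×5 + 10×0 + 11×4 = 135
D: 9×5 + 11×4 + 10×5 + 11×1 = 150
E: 9×3 + 11×3 + 10×2 + 11×5 = 135
F: 9×0 + 11×2 + 10×1 + 11×0 = 32

D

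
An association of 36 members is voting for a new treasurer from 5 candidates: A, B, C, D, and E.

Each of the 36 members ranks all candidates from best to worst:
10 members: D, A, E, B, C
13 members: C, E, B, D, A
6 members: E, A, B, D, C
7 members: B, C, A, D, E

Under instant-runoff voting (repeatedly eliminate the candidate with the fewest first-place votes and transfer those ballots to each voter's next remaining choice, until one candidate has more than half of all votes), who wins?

B

Round 1: A 0, B 7, C 13, D 10, E 6. A eliminated.
Round 2: B 7, C 13, D 10, E 6. E eliminated.
Round 3: B 13, C 13, D 10. D eliminated.
Round 4: B 23, C 13. B has a majority (≥19).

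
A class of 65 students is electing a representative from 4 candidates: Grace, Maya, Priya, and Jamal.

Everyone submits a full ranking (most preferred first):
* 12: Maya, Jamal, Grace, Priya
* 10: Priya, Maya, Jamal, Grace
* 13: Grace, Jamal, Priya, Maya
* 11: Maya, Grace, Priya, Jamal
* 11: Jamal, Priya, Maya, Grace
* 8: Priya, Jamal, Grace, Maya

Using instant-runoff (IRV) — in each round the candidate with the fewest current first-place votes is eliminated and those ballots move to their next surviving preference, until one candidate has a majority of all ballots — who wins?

Round 1: Grace 13, Maya 23, Priya 18, Jamal 11. Jamal eliminated.
Round 2: Grace 13, Maya 23, Priya 29. Grace eliminated.
Round 3: Maya 23, Priya 42. Priya has a majority (≥33).

Priya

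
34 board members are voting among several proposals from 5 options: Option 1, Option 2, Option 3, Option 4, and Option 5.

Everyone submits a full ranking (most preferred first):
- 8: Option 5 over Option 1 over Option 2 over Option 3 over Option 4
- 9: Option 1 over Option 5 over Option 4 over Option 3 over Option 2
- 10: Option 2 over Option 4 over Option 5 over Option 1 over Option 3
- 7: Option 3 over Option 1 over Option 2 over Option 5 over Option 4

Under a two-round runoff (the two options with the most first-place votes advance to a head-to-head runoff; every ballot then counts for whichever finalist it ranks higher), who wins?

Option 1

Round 1 first-place votes: Option 1 9, Option 2 10, Option 3 7, Option 4 0, Option 5 8. Option 2 and Option 1 advance.
Runoff: Option 2 is ranked above Option 1 on 10 ballots, Option 1 above Option 2 on 24.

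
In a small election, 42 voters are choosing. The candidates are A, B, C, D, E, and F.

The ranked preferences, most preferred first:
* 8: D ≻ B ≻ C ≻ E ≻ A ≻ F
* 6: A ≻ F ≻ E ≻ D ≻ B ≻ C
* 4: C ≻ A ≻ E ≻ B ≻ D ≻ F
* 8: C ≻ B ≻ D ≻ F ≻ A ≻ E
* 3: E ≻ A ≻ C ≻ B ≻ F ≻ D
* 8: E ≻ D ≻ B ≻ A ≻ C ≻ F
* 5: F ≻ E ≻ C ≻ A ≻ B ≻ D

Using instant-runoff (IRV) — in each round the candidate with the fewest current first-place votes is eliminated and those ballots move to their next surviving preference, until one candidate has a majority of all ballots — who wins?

Round 1: A 6, B 0, C 12, D 8, E 11, F 5. B eliminated.
Round 2: A 6, C 12, D 8, E 11, F 5. F eliminated.
Round 3: A 6, C 12, D 8, E 16. A eliminated.
Round 4: C 12, D 8, E 22. E has a majority (≥22).

E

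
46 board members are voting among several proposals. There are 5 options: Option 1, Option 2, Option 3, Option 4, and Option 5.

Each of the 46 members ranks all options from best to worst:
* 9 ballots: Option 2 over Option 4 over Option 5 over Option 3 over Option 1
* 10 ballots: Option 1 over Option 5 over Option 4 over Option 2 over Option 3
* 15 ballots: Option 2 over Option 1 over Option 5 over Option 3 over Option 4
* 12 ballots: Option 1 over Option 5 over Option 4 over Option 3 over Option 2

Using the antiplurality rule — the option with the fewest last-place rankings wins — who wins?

Option 5

Last-place votes: Option 1 9, Option 2 12, Option 3 10, Option 4 15, Option 5 0.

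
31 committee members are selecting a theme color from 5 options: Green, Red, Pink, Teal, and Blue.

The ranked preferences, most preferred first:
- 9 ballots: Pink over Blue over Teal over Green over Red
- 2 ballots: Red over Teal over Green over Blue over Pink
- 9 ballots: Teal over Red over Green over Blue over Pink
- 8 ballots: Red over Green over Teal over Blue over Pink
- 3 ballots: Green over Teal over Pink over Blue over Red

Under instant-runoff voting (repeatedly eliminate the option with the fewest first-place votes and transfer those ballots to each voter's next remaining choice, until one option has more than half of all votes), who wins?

Round 1: Green 3, Red 10, Pink 9, Teal 9, Blue 0. Blue eliminated.
Round 2: Green 3, Red 10, Pink 9, Teal 9. Green eliminated.
Round 3: Red 10, Pink 9, Teal 12. Pink eliminated.
Round 4: Red 10, Teal 21. Teal has a majority (≥16).

Teal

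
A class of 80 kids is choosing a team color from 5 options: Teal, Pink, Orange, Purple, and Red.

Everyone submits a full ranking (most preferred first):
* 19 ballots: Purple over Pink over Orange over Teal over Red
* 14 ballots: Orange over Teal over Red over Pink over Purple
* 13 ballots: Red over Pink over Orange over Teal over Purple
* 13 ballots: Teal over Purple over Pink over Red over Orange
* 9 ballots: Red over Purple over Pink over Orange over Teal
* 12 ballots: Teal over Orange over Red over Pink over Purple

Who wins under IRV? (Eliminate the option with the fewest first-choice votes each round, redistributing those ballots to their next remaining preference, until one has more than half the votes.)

Teal

Round 1: Teal 25, Pink 0, Orange 14, Purple 19, Red 22. Pink eliminated.
Round 2: Teal 25, Orange 14, Purple 19, Red 22. Orange eliminated.
Round 3: Teal 39, Purple 19, Red 22. Purple eliminated.
Round 4: Teal 58, Red 22. Teal has a majority (≥41).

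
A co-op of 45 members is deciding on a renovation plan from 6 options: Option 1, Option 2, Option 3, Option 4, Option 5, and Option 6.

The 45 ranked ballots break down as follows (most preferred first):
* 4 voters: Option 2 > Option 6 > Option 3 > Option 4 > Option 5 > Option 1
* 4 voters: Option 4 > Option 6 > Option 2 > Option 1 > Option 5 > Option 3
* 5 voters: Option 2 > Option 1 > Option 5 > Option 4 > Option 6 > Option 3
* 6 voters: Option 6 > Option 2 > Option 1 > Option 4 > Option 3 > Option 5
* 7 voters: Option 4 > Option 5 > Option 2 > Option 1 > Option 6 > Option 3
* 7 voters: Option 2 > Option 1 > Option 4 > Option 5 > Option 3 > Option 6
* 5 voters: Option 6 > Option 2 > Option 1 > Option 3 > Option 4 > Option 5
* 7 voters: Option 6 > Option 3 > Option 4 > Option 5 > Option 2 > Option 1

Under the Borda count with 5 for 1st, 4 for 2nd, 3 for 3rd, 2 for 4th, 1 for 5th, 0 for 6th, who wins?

Option 2

Option 1: 4×0 + 4×2 + 5×4 + 6×3 + 7×2 + 7×4 + 5×3 + 7×0 = 103
Option 2: 4×5 + 4×3 + 5×5 + 6×4 + 7×3 + 7×5 + 5×4 + 7×1 = 164
Option 3: 4×3 + 4×0 + 5×0 + 6×1 + 7×0 + 7×1 + 5×2 + 7×4 = 63
Option 4: 4×2 + 4×5 + 5×2 + 6×2 + 7×5 + 7×3 + 5×1 + 7×3 = 132
Option 5: 4×1 + 4×1 + 5×3 + 6×0 + 7×4 + 7×2 + 5×0 + 7×2 = 79
Option 6: 4×4 + 4×4 + 5×1 + 6×5 + 7×1 + 7×0 + 5×5 + 7×5 = 134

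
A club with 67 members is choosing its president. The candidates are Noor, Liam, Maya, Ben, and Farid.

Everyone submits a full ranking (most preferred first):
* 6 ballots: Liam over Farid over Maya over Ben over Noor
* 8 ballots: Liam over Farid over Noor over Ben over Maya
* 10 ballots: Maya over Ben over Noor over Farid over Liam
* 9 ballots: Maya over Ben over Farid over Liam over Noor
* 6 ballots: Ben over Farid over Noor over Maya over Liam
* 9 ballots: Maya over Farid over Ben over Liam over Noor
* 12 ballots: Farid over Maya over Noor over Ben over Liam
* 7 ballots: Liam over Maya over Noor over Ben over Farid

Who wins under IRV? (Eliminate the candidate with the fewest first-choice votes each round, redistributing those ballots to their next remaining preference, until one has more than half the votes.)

Round 1: Noor 0, Liam 21, Maya 28, Ben 6, Farid 12. Noor eliminated.
Round 2: Liam 21, Maya 28, Ben 6, Farid 12. Ben eliminated.
Round 3: Liam 21, Maya 28, Farid 18. Farid eliminated.
Round 4: Liam 21, Maya 46. Maya has a majority (≥34).

Maya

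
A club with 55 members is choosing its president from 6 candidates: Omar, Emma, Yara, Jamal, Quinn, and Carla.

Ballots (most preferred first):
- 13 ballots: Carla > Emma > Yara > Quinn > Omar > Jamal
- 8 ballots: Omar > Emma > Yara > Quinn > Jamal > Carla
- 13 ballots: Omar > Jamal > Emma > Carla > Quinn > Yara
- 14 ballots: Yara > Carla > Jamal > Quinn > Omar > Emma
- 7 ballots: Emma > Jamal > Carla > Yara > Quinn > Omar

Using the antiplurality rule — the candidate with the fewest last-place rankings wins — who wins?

Quinn

Last-place votes: Omar 7, Emma 14, Yara 13, Jamal 13, Quinn 0, Carla 8.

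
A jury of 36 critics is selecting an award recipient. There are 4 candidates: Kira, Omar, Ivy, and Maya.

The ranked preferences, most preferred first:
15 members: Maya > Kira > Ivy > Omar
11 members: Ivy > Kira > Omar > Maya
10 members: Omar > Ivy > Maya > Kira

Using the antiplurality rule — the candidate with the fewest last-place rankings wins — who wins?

Last-place votes: Kira 10, Omar 15, Ivy 0, Maya 11.

Ivy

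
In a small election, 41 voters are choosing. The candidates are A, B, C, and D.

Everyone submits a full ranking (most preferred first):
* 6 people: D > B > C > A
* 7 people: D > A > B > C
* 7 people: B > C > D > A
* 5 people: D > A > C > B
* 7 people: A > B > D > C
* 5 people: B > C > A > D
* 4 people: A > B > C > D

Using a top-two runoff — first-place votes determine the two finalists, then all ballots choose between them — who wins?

B

Round 1 first-place votes: A 11, B 12, C 0, D 18. D and B advance.
Runoff: D is ranked above B on 18 ballots, B above D on 23.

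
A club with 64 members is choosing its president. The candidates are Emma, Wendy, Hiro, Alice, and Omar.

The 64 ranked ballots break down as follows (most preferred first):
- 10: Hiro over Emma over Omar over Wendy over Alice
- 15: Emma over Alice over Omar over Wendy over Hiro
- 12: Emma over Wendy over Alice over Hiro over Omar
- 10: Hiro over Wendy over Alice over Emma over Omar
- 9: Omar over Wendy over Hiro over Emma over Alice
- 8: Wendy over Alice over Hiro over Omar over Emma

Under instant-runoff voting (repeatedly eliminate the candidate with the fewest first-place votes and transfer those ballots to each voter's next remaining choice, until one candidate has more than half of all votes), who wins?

Round 1: Emma 27, Wendy 8, Hiro 20, Alice 0, Omar 9. Alice eliminated.
Round 2: Emma 27, Wendy 8, Hiro 20, Omar 9. Wendy eliminated.
Round 3: Emma 27, Hiro 28, Omar 9. Omar eliminated.
Round 4: Emma 27, Hiro 37. Hiro has a majority (≥33).

Hiro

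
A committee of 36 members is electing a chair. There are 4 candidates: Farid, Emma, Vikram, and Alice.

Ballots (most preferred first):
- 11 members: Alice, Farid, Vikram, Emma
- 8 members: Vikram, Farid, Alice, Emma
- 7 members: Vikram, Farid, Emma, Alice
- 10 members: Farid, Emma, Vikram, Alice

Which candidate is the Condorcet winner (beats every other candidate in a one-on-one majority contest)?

Farid

Farid vs Emma: 36–0
Farid vs Vikram: 21–15
Farid vs Alice: 25–11
Farid beats every other candidate.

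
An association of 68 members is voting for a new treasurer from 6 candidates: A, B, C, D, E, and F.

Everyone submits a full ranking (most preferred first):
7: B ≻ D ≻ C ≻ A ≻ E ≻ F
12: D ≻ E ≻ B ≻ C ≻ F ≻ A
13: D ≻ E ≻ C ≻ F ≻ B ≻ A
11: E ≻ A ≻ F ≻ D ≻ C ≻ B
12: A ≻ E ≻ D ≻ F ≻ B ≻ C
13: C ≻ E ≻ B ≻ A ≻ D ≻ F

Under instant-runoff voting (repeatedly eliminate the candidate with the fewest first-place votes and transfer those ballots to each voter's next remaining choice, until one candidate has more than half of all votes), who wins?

Round 1: A 12, B 7, C 13, D 25, E 11, F 0. F eliminated.
Round 2: A 12, B 7, C 13, D 25, E 11. B eliminated.
Round 3: A 12, C 13, D 32, E 11. E eliminated.
Round 4: A 23, C 13, D 32. C eliminated.
Round 5: A 36, D 32. A has a majority (≥35).

A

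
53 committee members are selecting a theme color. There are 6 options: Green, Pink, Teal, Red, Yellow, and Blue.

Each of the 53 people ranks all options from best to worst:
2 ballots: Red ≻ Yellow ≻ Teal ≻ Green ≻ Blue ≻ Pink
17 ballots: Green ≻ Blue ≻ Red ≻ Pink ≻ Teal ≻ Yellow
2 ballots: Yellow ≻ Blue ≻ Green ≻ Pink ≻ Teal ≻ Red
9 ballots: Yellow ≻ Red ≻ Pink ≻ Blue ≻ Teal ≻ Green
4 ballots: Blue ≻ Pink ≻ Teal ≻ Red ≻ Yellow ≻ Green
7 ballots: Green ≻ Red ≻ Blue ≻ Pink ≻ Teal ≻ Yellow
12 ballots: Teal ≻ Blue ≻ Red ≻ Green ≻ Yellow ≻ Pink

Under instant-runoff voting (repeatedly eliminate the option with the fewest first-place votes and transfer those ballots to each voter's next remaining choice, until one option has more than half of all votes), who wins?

Round 1: Green 24, Pink 0, Teal 12, Red 2, Yellow 11, Blue 4. Pink eliminated.
Round 2: Green 24, Teal 12, Red 2, Yellow 11, Blue 4. Red eliminated.
Round 3: Green 24, Teal 12, Yellow 13, Blue 4. Blue eliminated.
Round 4: Green 24, Teal 16, Yellow 13. Yellow eliminated.
Round 5: Green 26, Teal 27. Teal has a majority (≥27).

Teal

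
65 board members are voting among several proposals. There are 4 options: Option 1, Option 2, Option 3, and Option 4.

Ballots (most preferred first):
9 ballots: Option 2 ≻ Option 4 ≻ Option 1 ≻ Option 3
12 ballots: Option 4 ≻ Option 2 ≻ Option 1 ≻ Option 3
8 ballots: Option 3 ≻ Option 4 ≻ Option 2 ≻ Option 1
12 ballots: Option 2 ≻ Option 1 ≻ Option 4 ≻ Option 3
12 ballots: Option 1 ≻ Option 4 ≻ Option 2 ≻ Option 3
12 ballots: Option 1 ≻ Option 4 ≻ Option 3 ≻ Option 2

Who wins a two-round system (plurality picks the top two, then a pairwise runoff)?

Option 2

Round 1 first-place votes: Option 1 24, Option 2 21, Option 3 8, Option 4 12. Option 1 and Option 2 advance.
Runoff: Option 1 is ranked above Option 2 on 24 ballots, Option 2 above Option 1 on 41.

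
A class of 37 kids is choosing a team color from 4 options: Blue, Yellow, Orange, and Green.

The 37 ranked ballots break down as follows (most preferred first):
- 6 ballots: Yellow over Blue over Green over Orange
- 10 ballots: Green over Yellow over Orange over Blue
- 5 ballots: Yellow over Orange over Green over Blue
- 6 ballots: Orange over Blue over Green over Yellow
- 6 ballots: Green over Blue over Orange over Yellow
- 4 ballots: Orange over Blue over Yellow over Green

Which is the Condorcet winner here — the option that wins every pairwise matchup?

Green vs Blue: 21–16
Green vs Yellow: 22–15
Green vs Orange: 22–15
Green beats every other option.

Green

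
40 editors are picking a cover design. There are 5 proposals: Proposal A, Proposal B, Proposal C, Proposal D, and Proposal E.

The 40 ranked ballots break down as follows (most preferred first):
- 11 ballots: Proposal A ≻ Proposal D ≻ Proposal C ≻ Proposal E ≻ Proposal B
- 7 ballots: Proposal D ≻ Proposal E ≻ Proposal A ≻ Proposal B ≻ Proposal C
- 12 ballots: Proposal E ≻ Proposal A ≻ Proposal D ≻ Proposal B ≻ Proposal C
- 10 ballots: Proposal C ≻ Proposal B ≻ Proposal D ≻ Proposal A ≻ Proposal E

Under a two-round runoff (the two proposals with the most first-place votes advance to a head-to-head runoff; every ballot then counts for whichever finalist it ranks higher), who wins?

Round 1 first-place votes: Proposal A 11, Proposal B 0, Proposal C 10, Proposal D 7, Proposal E 12. Proposal E and Proposal A advance.
Runoff: Proposal E is ranked above Proposal A on 19 ballots, Proposal A above Proposal E on 21.

Proposal A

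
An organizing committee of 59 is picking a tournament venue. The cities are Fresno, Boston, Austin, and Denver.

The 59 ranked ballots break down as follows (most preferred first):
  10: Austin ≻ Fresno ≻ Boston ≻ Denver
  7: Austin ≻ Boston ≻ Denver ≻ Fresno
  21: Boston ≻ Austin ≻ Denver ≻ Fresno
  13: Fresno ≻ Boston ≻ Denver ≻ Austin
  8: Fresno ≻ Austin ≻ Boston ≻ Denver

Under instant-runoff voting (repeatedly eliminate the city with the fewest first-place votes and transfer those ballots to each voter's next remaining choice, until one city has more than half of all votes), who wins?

Fresno

Round 1: Fresno 21, Boston 21, Austin 17, Denver 0. Denver eliminated.
Round 2: Fresno 21, Boston 21, Austin 17. Austin eliminated.
Round 3: Fresno 31, Boston 28. Fresno has a majority (≥30).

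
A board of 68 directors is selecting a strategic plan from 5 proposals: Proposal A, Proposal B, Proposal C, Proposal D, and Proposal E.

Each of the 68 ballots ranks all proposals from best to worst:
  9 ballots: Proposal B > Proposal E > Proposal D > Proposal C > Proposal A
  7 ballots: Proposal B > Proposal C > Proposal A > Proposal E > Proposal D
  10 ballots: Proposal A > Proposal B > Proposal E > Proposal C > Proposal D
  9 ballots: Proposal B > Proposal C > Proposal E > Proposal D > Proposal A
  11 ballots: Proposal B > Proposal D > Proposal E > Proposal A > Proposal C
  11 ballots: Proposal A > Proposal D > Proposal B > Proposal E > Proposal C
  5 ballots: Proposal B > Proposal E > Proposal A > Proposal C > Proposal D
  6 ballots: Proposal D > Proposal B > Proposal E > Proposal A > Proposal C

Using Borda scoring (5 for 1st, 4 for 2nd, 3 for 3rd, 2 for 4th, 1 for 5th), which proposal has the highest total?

Proposal B

Proposal A: 9×1 + 7×3 + 10×5 + 9×1 + 11×2 + 11×5 + 5×3 + 6×2 = 193
Proposal B: 9×5 + 7×5 + 10×4 + 9×5 + 11×5 + 11×3 + 5×5 + 6×4 = 302
Proposal C: 9×2 + 7×4 + 10×2 + 9×4 + 11×1 + 11×1 + 5×2 + 6×1 = 140
Proposal D: 9×3 + 7×1 + 10×1 + 9×2 + 11×4 + 11×4 + 5×1 + 6×5 = 185
Proposal E: 9×4 + 7×2 + 10×3 + 9×3 + 11×3 + 11×2 + 5×4 + 6×3 = 200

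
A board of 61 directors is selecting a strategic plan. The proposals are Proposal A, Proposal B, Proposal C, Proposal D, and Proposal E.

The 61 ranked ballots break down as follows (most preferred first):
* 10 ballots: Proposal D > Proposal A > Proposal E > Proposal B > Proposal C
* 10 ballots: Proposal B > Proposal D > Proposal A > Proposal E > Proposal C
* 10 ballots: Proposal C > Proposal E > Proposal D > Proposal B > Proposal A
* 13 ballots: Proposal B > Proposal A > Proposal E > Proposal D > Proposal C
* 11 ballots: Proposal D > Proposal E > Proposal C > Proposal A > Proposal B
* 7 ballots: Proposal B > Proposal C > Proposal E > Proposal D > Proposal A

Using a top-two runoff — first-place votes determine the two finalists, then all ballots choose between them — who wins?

Proposal D

Round 1 first-place votes: Proposal A 0, Proposal B 30, Proposal C 10, Proposal D 21, Proposal E 0. Proposal B and Proposal D advance.
Runoff: Proposal B is ranked above Proposal D on 30 ballots, Proposal D above Proposal B on 31.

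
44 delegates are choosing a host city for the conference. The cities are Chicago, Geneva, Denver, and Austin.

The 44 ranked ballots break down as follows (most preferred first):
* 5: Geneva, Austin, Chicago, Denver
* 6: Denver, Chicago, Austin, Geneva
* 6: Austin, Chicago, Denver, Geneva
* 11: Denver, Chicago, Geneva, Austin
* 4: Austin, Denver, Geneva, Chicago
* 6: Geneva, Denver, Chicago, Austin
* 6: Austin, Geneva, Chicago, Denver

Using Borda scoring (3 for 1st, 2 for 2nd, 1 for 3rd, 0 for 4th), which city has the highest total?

Chicago: 5×1 + 6×2 + 6×2 + 11×2 + 4×0 + 6×1 + 6×1 = 63
Geneva: 5×3 + 6×0 + 6×0 + 11×1 + 4×1 + 6×3 + 6×2 = 60
Denver: 5×0 + 6×3 + 6×1 + 11×3 + 4×2 + 6×2 + 6×0 = 77
Austin: 5×2 + 6×1 + 6×3 + 11×0 + 4×3 + 6×0 + 6×3 = 64

Denver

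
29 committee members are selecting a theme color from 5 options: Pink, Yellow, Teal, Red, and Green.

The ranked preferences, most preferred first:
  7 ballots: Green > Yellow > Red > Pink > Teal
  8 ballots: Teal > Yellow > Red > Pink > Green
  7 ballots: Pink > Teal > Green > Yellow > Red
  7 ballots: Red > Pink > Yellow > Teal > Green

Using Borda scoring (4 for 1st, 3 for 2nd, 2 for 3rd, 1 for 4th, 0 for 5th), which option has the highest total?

Pink: 7×1 + 8×1 + 7×4 + 7×3 = 64
Yellow: 7×3 + 8×3 + 7×1 + 7×2 = 66
Teal: 7×0 + 8×4 + 7×3 + 7×1 = 60
Red: 7×2 + 8×2 + 7×0 + 7×4 = 58
Green: 7×4 + 8×0 + 7×2 + 7×0 = 42

Yellow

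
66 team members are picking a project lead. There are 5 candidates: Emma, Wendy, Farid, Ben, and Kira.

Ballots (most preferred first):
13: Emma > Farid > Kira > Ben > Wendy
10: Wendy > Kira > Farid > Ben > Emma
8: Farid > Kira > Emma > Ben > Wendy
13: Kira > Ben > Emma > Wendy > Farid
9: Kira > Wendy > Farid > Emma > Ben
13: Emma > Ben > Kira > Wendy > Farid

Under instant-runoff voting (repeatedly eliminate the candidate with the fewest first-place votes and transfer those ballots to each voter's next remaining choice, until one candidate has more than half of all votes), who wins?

Kira

Round 1: Emma 26, Wendy 10, Farid 8, Ben 0, Kira 22. Ben eliminated.
Round 2: Emma 26, Wendy 10, Farid 8, Kira 22. Farid eliminated.
Round 3: Emma 26, Wendy 10, Kira 30. Wendy eliminated.
Round 4: Emma 26, Kira 40. Kira has a majority (≥34).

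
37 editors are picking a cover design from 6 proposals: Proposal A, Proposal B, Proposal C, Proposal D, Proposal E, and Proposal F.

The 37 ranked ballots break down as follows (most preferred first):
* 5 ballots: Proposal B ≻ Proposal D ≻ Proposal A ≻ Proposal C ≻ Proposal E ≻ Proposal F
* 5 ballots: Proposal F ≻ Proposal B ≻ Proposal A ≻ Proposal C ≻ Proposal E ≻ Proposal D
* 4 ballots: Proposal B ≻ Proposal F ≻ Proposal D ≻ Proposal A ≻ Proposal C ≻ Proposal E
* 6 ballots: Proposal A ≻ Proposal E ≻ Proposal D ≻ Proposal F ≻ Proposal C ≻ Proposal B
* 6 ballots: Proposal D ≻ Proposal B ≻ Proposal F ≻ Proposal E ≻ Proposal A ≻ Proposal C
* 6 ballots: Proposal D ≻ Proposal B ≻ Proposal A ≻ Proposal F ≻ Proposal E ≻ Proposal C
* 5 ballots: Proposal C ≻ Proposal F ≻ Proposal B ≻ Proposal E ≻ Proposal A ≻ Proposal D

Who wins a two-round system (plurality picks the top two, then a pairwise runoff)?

Proposal B

Round 1 first-place votes: Proposal A 6, Proposal B 9, Proposal C 5, Proposal D 12, Proposal E 0, Proposal F 5. Proposal D and Proposal B advance.
Runoff: Proposal D is ranked above Proposal B on 18 ballots, Proposal B above Proposal D on 19.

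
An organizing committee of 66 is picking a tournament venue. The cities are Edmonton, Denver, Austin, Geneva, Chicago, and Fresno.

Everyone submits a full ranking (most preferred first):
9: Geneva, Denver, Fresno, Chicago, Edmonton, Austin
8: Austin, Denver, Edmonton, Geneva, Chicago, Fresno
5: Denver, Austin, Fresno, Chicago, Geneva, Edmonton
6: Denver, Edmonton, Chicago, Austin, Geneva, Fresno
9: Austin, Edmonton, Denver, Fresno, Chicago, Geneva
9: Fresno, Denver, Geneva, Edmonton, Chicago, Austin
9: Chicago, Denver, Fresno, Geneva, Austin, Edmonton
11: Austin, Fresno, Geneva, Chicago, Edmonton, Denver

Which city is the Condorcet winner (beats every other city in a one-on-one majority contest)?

Denver vs Edmonton: 46–20
Denver vs Austin: 38–28
Denver vs Geneva: 46–20
Denver vs Chicago: 46–20
Denver vs Fresno: 46–20
Denver beats every other city.

Denver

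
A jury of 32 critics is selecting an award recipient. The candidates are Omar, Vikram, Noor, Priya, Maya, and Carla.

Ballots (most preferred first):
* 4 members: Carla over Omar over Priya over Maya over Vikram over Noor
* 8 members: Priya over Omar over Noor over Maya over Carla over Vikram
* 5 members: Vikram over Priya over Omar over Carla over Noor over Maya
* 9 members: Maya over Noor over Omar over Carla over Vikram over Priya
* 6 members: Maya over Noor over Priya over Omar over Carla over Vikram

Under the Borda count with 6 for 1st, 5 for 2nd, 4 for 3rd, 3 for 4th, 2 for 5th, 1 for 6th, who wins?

Omar

Omar: 4×5 + 8×5 + 5×4 + 9×4 + 6×3 = 134
Vikram: 4×2 + 8×1 + 5×6 + 9×2 + 6×1 = 70
Noor: 4×1 + 8×4 + 5×2 + 9×5 + 6×5 = 121
Priya: 4×4 + 8×6 + 5×5 + 9×1 + 6×4 = 122
Maya: 4×3 + 8×3 + 5×1 + 9×6 + 6×6 = 131
Carla: 4×6 + 8×2 + 5×3 + 9×3 + 6×2 = 94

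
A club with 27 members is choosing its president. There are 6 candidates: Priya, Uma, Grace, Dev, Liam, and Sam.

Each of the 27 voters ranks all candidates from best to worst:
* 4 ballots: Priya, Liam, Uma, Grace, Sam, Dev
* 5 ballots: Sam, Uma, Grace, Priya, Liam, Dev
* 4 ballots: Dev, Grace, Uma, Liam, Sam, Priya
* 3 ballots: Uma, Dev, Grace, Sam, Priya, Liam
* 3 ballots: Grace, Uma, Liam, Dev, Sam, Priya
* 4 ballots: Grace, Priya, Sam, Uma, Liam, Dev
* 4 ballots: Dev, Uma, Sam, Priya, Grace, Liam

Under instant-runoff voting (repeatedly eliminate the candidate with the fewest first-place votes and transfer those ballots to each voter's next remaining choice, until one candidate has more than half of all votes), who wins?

Round 1: Priya 4, Uma 3, Grace 7, Dev 8, Liam 0, Sam 5. Liam eliminated.
Round 2: Priya 4, Uma 3, Grace 7, Dev 8, Sam 5. Uma eliminated.
Round 3: Priya 4, Grace 7, Dev 11, Sam 5. Priya eliminated.
Round 4: Grace 11, Dev 11, Sam 5. Sam eliminated.
Round 5: Grace 16, Dev 11. Grace has a majority (≥14).

Grace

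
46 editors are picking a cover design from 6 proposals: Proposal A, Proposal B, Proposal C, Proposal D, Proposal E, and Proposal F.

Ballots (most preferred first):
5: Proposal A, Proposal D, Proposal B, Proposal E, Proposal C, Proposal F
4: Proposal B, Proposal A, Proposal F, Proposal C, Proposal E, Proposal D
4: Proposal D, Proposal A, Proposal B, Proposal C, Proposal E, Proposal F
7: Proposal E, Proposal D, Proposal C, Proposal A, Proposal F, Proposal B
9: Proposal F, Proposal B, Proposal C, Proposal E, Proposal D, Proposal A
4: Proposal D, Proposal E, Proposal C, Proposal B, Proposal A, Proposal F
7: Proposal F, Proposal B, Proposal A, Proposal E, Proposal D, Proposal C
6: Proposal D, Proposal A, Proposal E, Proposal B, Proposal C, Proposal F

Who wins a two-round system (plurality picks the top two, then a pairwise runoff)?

Proposal D

Round 1 first-place votes: Proposal A 5, Proposal B 4, Proposal C 0, Proposal D 14, Proposal E 7, Proposal F 16. Proposal F and Proposal D advance.
Runoff: Proposal F is ranked above Proposal D on 20 ballots, Proposal D above Proposal F on 26.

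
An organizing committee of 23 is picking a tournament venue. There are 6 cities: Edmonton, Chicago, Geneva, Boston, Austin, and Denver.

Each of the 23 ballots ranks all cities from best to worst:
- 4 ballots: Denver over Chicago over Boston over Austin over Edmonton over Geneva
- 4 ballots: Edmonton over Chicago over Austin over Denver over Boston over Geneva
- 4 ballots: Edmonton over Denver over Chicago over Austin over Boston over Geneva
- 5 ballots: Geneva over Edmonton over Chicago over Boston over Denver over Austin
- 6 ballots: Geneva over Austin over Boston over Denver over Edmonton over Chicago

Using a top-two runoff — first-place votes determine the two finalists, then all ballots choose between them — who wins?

Round 1 first-place votes: Edmonton 8, Chicago 0, Geneva 11, Boston 0, Austin 0, Denver 4. Geneva and Edmonton advance.
Runoff: Geneva is ranked above Edmonton on 11 ballots, Edmonton above Geneva on 12.

Edmonton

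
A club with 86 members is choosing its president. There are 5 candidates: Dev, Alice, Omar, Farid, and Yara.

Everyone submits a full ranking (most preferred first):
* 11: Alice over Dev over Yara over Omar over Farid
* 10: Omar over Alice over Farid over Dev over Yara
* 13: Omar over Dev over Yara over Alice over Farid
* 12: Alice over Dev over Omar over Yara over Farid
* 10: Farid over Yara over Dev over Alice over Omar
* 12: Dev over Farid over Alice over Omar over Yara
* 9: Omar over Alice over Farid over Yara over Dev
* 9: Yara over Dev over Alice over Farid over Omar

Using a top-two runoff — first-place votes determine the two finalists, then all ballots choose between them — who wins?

Alice

Round 1 first-place votes: Dev 12, Alice 23, Omar 32, Farid 10, Yara 9. Omar and Alice advance.
Runoff: Omar is ranked above Alice on 32 ballots, Alice above Omar on 54.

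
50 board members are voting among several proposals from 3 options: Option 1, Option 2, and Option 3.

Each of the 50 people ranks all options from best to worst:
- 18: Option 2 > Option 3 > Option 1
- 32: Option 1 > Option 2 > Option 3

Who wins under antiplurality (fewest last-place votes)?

Last-place votes: Option 1 18, Option 2 0, Option 3 32.

Option 2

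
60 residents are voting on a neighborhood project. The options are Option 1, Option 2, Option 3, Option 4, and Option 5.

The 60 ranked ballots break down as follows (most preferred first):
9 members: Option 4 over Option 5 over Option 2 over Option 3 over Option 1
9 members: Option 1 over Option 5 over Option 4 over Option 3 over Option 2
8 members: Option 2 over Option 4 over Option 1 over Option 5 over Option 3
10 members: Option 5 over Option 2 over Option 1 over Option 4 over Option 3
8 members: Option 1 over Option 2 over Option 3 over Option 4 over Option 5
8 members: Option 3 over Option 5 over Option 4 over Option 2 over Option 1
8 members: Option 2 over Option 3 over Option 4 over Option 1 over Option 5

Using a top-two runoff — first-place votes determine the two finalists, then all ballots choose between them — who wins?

Round 1 first-place votes: Option 1 17, Option 2 16, Option 3 8, Option 4 9, Option 5 10. Option 1 and Option 2 advance.
Runoff: Option 1 is ranked above Option 2 on 17 ballots, Option 2 above Option 1 on 43.

Option 2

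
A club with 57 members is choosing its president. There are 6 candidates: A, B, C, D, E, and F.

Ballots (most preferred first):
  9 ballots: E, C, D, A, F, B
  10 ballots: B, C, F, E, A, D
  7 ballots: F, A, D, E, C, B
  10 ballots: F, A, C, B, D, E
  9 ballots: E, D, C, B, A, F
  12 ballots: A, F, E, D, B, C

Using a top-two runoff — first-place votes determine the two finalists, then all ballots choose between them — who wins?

Round 1 first-place votes: A 12, B 10, C 0, D 0, E 18, F 17. E and F advance.
Runoff: E is ranked above F on 18 ballots, F above E on 39.

F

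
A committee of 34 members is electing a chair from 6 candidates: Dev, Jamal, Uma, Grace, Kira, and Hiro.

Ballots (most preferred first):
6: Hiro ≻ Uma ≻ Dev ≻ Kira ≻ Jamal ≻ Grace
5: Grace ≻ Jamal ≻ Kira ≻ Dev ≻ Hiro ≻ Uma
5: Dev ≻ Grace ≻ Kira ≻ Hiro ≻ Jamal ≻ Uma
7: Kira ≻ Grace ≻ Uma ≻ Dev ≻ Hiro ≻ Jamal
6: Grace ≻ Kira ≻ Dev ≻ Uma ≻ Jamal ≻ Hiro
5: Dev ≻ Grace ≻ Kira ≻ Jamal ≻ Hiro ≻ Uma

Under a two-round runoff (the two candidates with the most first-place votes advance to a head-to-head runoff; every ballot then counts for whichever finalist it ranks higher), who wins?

Round 1 first-place votes: Dev 10, Jamal 0, Uma 0, Grace 11, Kira 7, Hiro 6. Grace and Dev advance.
Runoff: Grace is ranked above Dev on 18 ballots, Dev above Grace on 16.

Grace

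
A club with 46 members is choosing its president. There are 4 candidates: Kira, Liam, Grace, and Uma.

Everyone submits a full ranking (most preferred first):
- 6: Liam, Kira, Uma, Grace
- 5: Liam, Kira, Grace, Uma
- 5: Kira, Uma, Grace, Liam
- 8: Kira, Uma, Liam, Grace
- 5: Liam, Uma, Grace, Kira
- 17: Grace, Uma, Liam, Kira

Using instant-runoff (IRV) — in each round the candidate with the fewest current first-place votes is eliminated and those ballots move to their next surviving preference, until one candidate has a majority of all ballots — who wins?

Liam

Round 1: Kira 13, Liam 16, Grace 17, Uma 0. Uma eliminated.
Round 2: Kira 13, Liam 16, Grace 17. Kira eliminated.
Round 3: Liam 24, Grace 22. Liam has a majority (≥24).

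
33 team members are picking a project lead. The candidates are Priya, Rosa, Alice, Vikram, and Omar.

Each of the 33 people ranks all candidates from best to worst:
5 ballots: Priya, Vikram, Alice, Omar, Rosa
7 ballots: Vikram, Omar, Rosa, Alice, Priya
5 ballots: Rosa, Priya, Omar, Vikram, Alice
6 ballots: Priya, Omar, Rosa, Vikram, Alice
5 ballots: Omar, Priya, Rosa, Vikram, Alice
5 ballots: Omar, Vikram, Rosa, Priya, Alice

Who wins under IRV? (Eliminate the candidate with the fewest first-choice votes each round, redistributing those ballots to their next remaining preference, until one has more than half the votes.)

Omar

Round 1: Priya 11, Rosa 5, Alice 0, Vikram 7, Omar 10. Alice eliminated.
Round 2: Priya 11, Rosa 5, Vikram 7, Omar 10. Rosa eliminated.
Round 3: Priya 16, Vikram 7, Omar 10. Vikram eliminated.
Round 4: Priya 16, Omar 17. Omar has a majority (≥17).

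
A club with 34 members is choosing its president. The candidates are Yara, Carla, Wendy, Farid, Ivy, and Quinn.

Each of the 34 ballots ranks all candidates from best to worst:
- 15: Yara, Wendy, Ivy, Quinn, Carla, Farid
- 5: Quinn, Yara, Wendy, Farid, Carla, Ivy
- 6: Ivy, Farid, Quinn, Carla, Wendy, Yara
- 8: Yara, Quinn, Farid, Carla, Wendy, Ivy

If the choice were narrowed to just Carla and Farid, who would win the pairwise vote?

Farid

Carla is ranked above Farid on 15 ballots; Farid above Carla on 19.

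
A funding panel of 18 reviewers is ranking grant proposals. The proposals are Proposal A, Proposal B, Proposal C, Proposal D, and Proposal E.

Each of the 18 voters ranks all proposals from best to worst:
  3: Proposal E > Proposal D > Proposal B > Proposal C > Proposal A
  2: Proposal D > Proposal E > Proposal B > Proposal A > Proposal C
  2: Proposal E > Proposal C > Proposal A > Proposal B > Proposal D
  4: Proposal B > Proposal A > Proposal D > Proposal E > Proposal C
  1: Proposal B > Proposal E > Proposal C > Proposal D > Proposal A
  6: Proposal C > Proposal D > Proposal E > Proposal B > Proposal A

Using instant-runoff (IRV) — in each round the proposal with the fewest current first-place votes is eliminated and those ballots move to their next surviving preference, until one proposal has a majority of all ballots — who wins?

Round 1: Proposal A 0, Proposal B 5, Proposal C 6, Proposal D 2, Proposal E 5. Proposal A eliminated.
Round 2: Proposal B 5, Proposal C 6, Proposal D 2, Proposal E 5. Proposal D eliminated.
Round 3: Proposal B 5, Proposal C 6, Proposal E 7. Proposal B eliminated.
Round 4: Proposal C 6, Proposal E 12. Proposal E has a majority (≥10).

Proposal E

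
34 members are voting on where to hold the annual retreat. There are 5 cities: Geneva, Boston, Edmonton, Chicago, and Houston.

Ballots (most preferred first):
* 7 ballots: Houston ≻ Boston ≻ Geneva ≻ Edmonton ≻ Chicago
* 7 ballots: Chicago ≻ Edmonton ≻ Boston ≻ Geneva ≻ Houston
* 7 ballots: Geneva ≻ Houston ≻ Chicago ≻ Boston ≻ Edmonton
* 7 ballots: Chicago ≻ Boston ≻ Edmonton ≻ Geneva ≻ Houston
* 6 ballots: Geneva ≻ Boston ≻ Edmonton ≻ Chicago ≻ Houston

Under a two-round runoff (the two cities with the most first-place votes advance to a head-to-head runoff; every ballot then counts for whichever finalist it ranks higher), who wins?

Round 1 first-place votes: Geneva 13, Boston 0, Edmonton 0, Chicago 14, Houston 7. Chicago and Geneva advance.
Runoff: Chicago is ranked above Geneva on 14 ballots, Geneva above Chicago on 20.

Geneva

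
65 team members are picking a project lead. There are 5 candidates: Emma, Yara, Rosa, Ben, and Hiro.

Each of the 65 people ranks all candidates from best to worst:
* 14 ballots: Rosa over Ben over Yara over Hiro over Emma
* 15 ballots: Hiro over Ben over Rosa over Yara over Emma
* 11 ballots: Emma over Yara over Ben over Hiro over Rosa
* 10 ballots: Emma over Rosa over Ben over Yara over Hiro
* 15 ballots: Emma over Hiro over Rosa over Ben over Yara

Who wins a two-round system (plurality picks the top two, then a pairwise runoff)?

Round 1 first-place votes: Emma 36, Yara 0, Rosa 14, Ben 0, Hiro 15. Emma and Hiro advance.
Runoff: Emma is ranked above Hiro on 36 ballots, Hiro above Emma on 29.

Emma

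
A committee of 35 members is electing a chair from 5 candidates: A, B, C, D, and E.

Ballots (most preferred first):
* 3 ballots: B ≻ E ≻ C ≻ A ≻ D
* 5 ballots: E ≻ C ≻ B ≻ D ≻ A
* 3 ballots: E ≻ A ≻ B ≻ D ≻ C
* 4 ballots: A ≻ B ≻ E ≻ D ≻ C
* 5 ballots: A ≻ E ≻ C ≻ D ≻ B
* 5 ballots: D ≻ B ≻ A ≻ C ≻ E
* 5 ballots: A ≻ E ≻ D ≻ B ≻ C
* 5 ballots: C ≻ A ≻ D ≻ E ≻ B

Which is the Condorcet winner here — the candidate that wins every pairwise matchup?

A vs B: 22–13
A vs C: 22–13
A vs D: 25–10
A vs E: 24–11
A beats every other candidate.

A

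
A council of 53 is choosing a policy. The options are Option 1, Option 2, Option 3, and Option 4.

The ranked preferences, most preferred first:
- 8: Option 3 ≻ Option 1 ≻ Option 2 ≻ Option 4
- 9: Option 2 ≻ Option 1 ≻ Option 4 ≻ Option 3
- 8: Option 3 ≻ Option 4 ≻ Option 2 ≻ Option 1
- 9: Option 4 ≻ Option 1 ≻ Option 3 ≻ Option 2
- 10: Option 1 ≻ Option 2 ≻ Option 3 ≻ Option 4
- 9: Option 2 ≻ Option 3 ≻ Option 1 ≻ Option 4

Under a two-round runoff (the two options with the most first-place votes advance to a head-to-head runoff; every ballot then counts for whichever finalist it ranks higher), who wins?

Round 1 first-place votes: Option 1 10, Option 2 18, Option 3 16, Option 4 9. Option 2 and Option 3 advance.
Runoff: Option 2 is ranked above Option 3 on 28 ballots, Option 3 above Option 2 on 25.

Option 2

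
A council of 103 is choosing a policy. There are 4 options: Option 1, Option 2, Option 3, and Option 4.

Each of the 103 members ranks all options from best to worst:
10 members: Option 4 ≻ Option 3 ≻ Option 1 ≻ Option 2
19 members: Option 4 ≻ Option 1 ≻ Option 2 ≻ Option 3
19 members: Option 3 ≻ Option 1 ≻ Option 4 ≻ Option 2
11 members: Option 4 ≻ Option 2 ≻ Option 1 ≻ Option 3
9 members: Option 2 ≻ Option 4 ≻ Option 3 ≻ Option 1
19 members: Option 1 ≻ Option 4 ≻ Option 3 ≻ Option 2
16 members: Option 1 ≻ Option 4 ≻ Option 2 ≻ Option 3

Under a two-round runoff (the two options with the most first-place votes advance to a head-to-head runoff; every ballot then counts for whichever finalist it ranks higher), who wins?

Option 1

Round 1 first-place votes: Option 1 35, Option 2 9, Option 3 19, Option 4 40. Option 4 and Option 1 advance.
Runoff: Option 4 is ranked above Option 1 on 49 ballots, Option 1 above Option 4 on 54.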